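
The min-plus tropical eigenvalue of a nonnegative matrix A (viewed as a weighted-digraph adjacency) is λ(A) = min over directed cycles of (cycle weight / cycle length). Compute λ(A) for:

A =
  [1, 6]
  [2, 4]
λ(A) = 1

Enumerate directed cycles and compute their means (weight / length). Sample:
  cycle 0 → 0: weight = 1, length = 1, mean = 1/1 ≈ 1.000
  cycle 1 → 1: weight = 4, length = 1, mean = 4/1 ≈ 4.000
  cycle 0 → 1 → 0: weight = 8, length = 2, mean = 8/2 ≈ 4.000
  cycle 1 → 0 → 1: weight = 8, length = 2, mean = 8/2 ≈ 4.000
Minimum mean = 1.000, attained e.g. along the cycle 0 → 0 with weight 1 and length 1. So λ(A) = 1/1 = 1.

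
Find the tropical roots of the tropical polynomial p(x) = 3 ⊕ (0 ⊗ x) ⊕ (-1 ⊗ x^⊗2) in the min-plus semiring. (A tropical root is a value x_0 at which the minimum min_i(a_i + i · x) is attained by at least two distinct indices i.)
Roots: {1, 3}

Each tropical root is a break point of the lower envelope of the lines y = a_i + i · x (there are 3 lines, with slopes 0, 1, ..., 2). Only the lines that attain the minimum somewhere contribute to roots; other lines are dominated. Here the surviving (envelope) indices are i = 2, i = 1, i = 0.
Intersections between consecutive envelope lines give the roots: for adjacent envelope indices i < j the intersection is x = (a_i − a_j) / (j − i). Reading off the sorted break points: {1, 3}.
Verification: at each break x_0, at least two indices attain the minimum of min_i(a_i + i · x_0).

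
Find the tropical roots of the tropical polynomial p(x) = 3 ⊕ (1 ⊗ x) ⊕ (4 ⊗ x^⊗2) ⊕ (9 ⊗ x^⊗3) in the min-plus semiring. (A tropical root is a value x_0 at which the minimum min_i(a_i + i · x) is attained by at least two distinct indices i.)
Roots: {-5, -3, 2}

Each tropical root is a break point of the lower envelope of the lines y = a_i + i · x (there are 4 lines, with slopes 0, 1, ..., 3). Only the lines that attain the minimum somewhere contribute to roots; other lines are dominated. Here the surviving (envelope) indices are i = 3, i = 2, i = 1, i = 0.
Intersections between consecutive envelope lines give the roots: for adjacent envelope indices i < j the intersection is x = (a_i − a_j) / (j − i). Reading off the sorted break points: {-5, -3, 2}.
Verification: at each break x_0, at least two indices attain the minimum of min_i(a_i + i · x_0).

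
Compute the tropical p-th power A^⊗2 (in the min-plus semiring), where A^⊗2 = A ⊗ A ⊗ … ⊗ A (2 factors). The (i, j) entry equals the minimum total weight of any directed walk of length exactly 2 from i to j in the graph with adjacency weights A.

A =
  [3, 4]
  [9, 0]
A^⊗2 =
  [6, 4]
  [9, 0]

Each entry (A^⊗2)_ij equals the minimum over all length-2 walks i = v_0 → v_1 → … → v_2 = j of Σ_t A[v_t][v_{t+1}]. For example, for (i, j) = (0, 1) we minimise over 2 possible intermediate vertex sequences; the minimum is 4, attained along the walk 0 → 1 → 1.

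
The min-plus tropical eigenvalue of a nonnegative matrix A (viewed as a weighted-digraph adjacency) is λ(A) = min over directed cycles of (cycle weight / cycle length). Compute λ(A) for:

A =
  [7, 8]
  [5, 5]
λ(A) = 5

Enumerate directed cycles and compute their means (weight / length). Sample:
  cycle 0 → 0: weight = 7, length = 1, mean = 7/1 ≈ 7.000
  cycle 1 → 1: weight = 5, length = 1, mean = 5/1 ≈ 5.000
  cycle 0 → 1 → 0: weight = 13, length = 2, mean = 13/2 ≈ 6.500
  cycle 1 → 0 → 1: weight = 13, length = 2, mean = 13/2 ≈ 6.500
Minimum mean = 5.000, attained e.g. along the cycle 1 → 1 with weight 5 and length 1. So λ(A) = 5/1 = 5.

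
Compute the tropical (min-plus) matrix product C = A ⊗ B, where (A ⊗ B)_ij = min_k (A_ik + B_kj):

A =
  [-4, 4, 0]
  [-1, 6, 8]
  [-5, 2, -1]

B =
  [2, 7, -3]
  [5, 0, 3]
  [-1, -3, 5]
A ⊗ B =
  [-2, -3, -7]
  [1, 5, -4]
  [-3, -4, -8]

Apply the min-plus product entry-by-entry:
  C[0][0] = min over k of (A[0][0] + B[0][0] = -4 + 2 = -2, A[0][1] + B[1][0] = 4 + 5 = 9, A[0][2] + B[2][0] = 0 + -1 = -1) = -2 (attained at k = 0)
  C[0][1] = min over k of (A[0][0] + B[0][1] = -4 + 7 = 3, A[0][1] + B[1][1] = 4 + 0 = 4, A[0][2] + B[2][1] = 0 + -3 = -3) = -3 (attained at k = 2)
  C[0][2] = min over k of (A[0][0] + B[0][2] = -4 + -3 = -7, A[0][1] + B[1][2] = 4 + 3 = 7, A[0][2] + B[2][2] = 0 + 5 = 5) = -7 (attained at k = 0)
  C[1][0] = min over k of (A[1][0] + B[0][0] = -1 + 2 = 1, A[1][1] + B[1][0] = 6 + 5 = 11, A[1][2] + B[2][0] = 8 + -1 = 7) = 1 (attained at k = 0)
  C[1][1] = min over k of (A[1][0] + B[0][1] = -1 + 7 = 6, A[1][1] + B[1][1] = 6 + 0 = 6, A[1][2] + B[2][1] = 8 + -3 = 5) = 5 (attained at k = 2)
  C[1][2] = min over k of (A[1][0] + B[0][2] = -1 + -3 = -4, A[1][1] + B[1][2] = 6 + 3 = 9, A[1][2] + B[2][2] = 8 + 5 = 13) = -4 (attained at k = 0)
  C[2][0] = min over k of (A[2][0] + B[0][0] = -5 + 2 = -3, A[2][1] + B[1][0] = 2 + 5 = 7, A[2][2] + B[2][0] = -1 + -1 = -2) = -3 (attained at k = 0)
  C[2][1] = min over k of (A[2][0] + B[0][1] = -5 + 7 = 2, A[2][1] + B[1][1] = 2 + 0 = 2, A[2][2] + B[2][1] = -1 + -3 = -4) = -4 (attained at k = 2)
  C[2][2] = min over k of (A[2][0] + B[0][2] = -5 + -3 = -8, A[2][1] + B[1][2] = 2 + 3 = 5, A[2][2] + B[2][2] = -1 + 5 = 4) = -8 (attained at k = 0)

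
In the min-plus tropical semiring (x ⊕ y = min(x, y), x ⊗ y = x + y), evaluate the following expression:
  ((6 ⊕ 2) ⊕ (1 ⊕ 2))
((6 ⊕ 2) ⊕ (1 ⊕ 2)) = 1

Expand innermost to outermost. Recall ⊕ takes the minimum of its arguments and ⊗ takes their sum. Working out the expression ((6 ⊕ 2) ⊕ (1 ⊕ 2)) gives 1.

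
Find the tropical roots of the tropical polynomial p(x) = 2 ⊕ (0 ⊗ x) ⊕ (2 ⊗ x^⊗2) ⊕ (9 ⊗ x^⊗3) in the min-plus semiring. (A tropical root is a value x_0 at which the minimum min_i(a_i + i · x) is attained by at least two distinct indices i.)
Roots: {-7, -2, 2}

Each tropical root is a break point of the lower envelope of the lines y = a_i + i · x (there are 4 lines, with slopes 0, 1, ..., 3). Only the lines that attain the minimum somewhere contribute to roots; other lines are dominated. Here the surviving (envelope) indices are i = 3, i = 2, i = 1, i = 0.
Intersections between consecutive envelope lines give the roots: for adjacent envelope indices i < j the intersection is x = (a_i − a_j) / (j − i). Reading off the sorted break points: {-7, -2, 2}.
Verification: at each break x_0, at least two indices attain the minimum of min_i(a_i + i · x_0).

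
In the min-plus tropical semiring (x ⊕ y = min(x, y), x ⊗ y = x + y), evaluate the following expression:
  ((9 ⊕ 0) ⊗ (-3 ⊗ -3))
((9 ⊕ 0) ⊗ (-3 ⊗ -3)) = -6

Expand innermost to outermost. Recall ⊕ takes the minimum of its arguments and ⊗ takes their sum. Working out the expression ((9 ⊕ 0) ⊗ (-3 ⊗ -3)) gives -6.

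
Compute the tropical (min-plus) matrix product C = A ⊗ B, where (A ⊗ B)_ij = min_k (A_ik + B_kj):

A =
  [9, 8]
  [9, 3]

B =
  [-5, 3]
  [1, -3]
A ⊗ B =
  [4, 5]
  [4, 0]

Apply the min-plus product entry-by-entry:
  C[0][0] = min over k of (A[0][0] + B[0][0] = 9 + -5 = 4, A[0][1] + B[1][0] = 8 + 1 = 9) = 4 (attained at k = 0)
  C[0][1] = min over k of (A[0][0] + B[0][1] = 9 + 3 = 12, A[0][1] + B[1][1] = 8 + -3 = 5) = 5 (attained at k = 1)
  C[1][0] = min over k of (A[1][0] + B[0][0] = 9 + -5 = 4, A[1][1] + B[1][0] = 3 + 1 = 4) = 4 (attained at k = 0)
  C[1][1] = min over k of (A[1][0] + B[0][1] = 9 + 3 = 12, A[1][1] + B[1][1] = 3 + -3 = 0) = 0 (attained at k = 1)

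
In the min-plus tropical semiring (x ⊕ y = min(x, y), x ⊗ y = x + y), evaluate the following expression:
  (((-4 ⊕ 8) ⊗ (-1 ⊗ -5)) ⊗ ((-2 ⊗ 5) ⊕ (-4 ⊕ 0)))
(((-4 ⊕ 8) ⊗ (-1 ⊗ -5)) ⊗ ((-2 ⊗ 5) ⊕ (-4 ⊕ 0))) = -14

Expand innermost to outermost. Recall ⊕ takes the minimum of its arguments and ⊗ takes their sum. Working out the expression (((-4 ⊕ 8) ⊗ (-1 ⊗ -5)) ⊗ ((-2 ⊗ 5) ⊕ (-4 ⊕ 0))) gives -14.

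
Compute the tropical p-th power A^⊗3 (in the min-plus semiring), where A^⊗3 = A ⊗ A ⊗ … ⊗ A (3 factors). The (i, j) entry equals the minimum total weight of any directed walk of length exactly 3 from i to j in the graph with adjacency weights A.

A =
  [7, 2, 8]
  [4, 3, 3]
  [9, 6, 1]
A^⊗3 =
  [9, 8, 6]
  [10, 9, 5]
  [11, 8, 3]

Each entry (A^⊗3)_ij equals the minimum over all length-3 walks i = v_0 → v_1 → … → v_3 = j of Σ_t A[v_t][v_{t+1}]. For example, for (i, j) = (0, 2) we minimise over 9 possible intermediate vertex sequences; the minimum is 6, attained along the walk 0 → 1 → 2 → 2.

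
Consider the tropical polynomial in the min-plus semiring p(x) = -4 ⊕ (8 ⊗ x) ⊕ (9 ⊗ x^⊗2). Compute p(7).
p(7) = -4

A tropical monomial a ⊗ x^⊗i evaluates to a + i · x. Evaluating each term at x = 7:
  Term 0 contributes -4 + 0 · 7 = -4
  Term 1 contributes 8 + 1 · 7 = 15
  Term 2 contributes 9 + 2 · 7 = 23
p(7) = ⊕ of these = min[-4, 15, 23] = -4.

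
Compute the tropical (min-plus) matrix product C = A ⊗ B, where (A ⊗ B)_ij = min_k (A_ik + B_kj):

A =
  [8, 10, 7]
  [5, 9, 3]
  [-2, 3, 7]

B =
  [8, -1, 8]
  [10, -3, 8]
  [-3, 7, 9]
A ⊗ B =
  [4, 7, 16]
  [0, 4, 12]
  [4, -3, 6]

Apply the min-plus product entry-by-entry:
  C[0][0] = min over k of (A[0][0] + B[0][0] = 8 + 8 = 16, A[0][1] + B[1][0] = 10 + 10 = 20, A[0][2] + B[2][0] = 7 + -3 = 4) = 4 (attained at k = 2)
  C[0][1] = min over k of (A[0][0] + B[0][1] = 8 + -1 = 7, A[0][1] + B[1][1] = 10 + -3 = 7, A[0][2] + B[2][1] = 7 + 7 = 14) = 7 (attained at k = 0)
  C[0][2] = min over k of (A[0][0] + B[0][2] = 8 + 8 = 16, A[0][1] + B[1][2] = 10 + 8 = 18, A[0][2] + B[2][2] = 7 + 9 = 16) = 16 (attained at k = 0)
  C[1][0] = min over k of (A[1][0] + B[0][0] = 5 + 8 = 13, A[1][1] + B[1][0] = 9 + 10 = 19, A[1][2] + B[2][0] = 3 + -3 = 0) = 0 (attained at k = 2)
  C[1][1] = min over k of (A[1][0] + B[0][1] = 5 + -1 = 4, A[1][1] + B[1][1] = 9 + -3 = 6, A[1][2] + B[2][1] = 3 + 7 = 10) = 4 (attained at k = 0)
  C[1][2] = min over k of (A[1][0] + B[0][2] = 5 + 8 = 13, A[1][1] + B[1][2] = 9 + 8 = 17, A[1][2] + B[2][2] = 3 + 9 = 12) = 12 (attained at k = 2)
  C[2][0] = min over k of (A[2][0] + B[0][0] = -2 + 8 = 6, A[2][1] + B[1][0] = 3 + 10 = 13, A[2][2] + B[2][0] = 7 + -3 = 4) = 4 (attained at k = 2)
  C[2][1] = min over k of (A[2][0] + B[0][1] = -2 + -1 = -3, A[2][1] + B[1][1] = 3 + -3 = 0, A[2][2] + B[2][1] = 7 + 7 = 14) = -3 (attained at k = 0)
  C[2][2] = min over k of (A[2][0] + B[0][2] = -2 + 8 = 6, A[2][1] + B[1][2] = 3 + 8 = 11, A[2][2] + B[2][2] = 7 + 9 = 16) = 6 (attained at k = 0)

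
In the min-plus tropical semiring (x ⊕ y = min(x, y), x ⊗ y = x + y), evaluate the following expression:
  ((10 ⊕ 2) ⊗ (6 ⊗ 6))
((10 ⊕ 2) ⊗ (6 ⊗ 6)) = 14

Expand innermost to outermost. Recall ⊕ takes the minimum of its arguments and ⊗ takes their sum. Working out the expression ((10 ⊕ 2) ⊗ (6 ⊗ 6)) gives 14.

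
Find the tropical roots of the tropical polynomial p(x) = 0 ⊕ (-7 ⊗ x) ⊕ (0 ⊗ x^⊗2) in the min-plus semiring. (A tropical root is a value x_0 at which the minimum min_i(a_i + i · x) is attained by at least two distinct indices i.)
Roots: {-7, 7}

Each tropical root is a break point of the lower envelope of the lines y = a_i + i · x (there are 3 lines, with slopes 0, 1, ..., 2). Only the lines that attain the minimum somewhere contribute to roots; other lines are dominated. Here the surviving (envelope) indices are i = 2, i = 1, i = 0.
Intersections between consecutive envelope lines give the roots: for adjacent envelope indices i < j the intersection is x = (a_i − a_j) / (j − i). Reading off the sorted break points: {-7, 7}.
Verification: at each break x_0, at least two indices attain the minimum of min_i(a_i + i · x_0).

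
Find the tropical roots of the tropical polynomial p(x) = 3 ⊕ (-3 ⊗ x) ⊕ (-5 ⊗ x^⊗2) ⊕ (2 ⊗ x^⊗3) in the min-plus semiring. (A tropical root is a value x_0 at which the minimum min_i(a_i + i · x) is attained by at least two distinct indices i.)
Roots: {-7, 2, 6}

Each tropical root is a break point of the lower envelope of the lines y = a_i + i · x (there are 4 lines, with slopes 0, 1, ..., 3). Only the lines that attain the minimum somewhere contribute to roots; other lines are dominated. Here the surviving (envelope) indices are i = 3, i = 2, i = 1, i = 0.
Intersections between consecutive envelope lines give the roots: for adjacent envelope indices i < j the intersection is x = (a_i − a_j) / (j − i). Reading off the sorted break points: {-7, 2, 6}.
Verification: at each break x_0, at least two indices attain the minimum of min_i(a_i + i · x_0).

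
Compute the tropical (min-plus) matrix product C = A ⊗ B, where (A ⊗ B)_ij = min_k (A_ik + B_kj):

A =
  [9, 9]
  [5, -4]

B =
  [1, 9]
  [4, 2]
A ⊗ B =
  [10, 11]
  [0, -2]

Apply the min-plus product entry-by-entry:
  C[0][0] = min over k of (A[0][0] + B[0][0] = 9 + 1 = 10, A[0][1] + B[1][0] = 9 + 4 = 13) = 10 (attained at k = 0)
  C[0][1] = min over k of (A[0][0] + B[0][1] = 9 + 9 = 18, A[0][1] + B[1][1] = 9 + 2 = 11) = 11 (attained at k = 1)
  C[1][0] = min over k of (A[1][0] + B[0][0] = 5 + 1 = 6, A[1][1] + B[1][0] = -4 + 4 = 0) = 0 (attained at k = 1)
  C[1][1] = min over k of (A[1][0] + B[0][1] = 5 + 9 = 14, A[1][1] + B[1][1] = -4 + 2 = -2) = -2 (attained at k = 1)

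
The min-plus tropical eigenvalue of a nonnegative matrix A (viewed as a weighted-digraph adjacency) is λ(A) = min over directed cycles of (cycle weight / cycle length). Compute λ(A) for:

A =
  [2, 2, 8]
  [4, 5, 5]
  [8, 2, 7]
λ(A) = 2

Enumerate directed cycles and compute their means (weight / length). Sample:
  cycle 0 → 0: weight = 2, length = 1, mean = 2/1 ≈ 2.000
  cycle 1 → 1: weight = 5, length = 1, mean = 5/1 ≈ 5.000
  cycle 2 → 2: weight = 7, length = 1, mean = 7/1 ≈ 7.000
  cycle 0 → 1 → 0: weight = 6, length = 2, mean = 6/2 ≈ 3.000
  cycle 0 → 2 → 0: weight = 16, length = 2, mean = 16/2 ≈ 8.000
  cycle 1 → 0 → 1: weight = 6, length = 2, mean = 6/2 ≈ 3.000
Minimum mean = 2.000, attained e.g. along the cycle 0 → 0 with weight 2 and length 1. So λ(A) = 2/1 = 2.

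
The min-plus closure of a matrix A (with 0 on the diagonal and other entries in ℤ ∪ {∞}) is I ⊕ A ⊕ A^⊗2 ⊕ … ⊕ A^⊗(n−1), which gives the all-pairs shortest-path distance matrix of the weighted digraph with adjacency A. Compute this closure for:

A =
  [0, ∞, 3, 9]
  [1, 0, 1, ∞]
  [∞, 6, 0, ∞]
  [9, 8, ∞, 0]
Closure =
  [0, 9, 3, 9]
  [1, 0, 1, 10]
  [7, 6, 0, 16]
  [9, 8, 9, 0]

This is the Floyd-Warshall all-pairs shortest-path computation. For each intermediate vertex k = 0, 1, …, 3, update dist[i][j] ← min(dist[i][j], dist[i][k] + dist[k][j]). The final matrix gives, for each (i, j), the minimum total weight of any directed path from i to j (possibly empty when i = j).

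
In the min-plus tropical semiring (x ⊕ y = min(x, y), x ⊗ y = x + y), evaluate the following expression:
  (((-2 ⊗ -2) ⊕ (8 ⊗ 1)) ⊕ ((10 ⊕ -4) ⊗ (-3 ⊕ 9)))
(((-2 ⊗ -2) ⊕ (8 ⊗ 1)) ⊕ ((10 ⊕ -4) ⊗ (-3 ⊕ 9))) = -7

Expand innermost to outermost. Recall ⊕ takes the minimum of its arguments and ⊗ takes their sum. Working out the expression (((-2 ⊗ -2) ⊕ (8 ⊗ 1)) ⊕ ((10 ⊕ -4) ⊗ (-3 ⊕ 9))) gives -7.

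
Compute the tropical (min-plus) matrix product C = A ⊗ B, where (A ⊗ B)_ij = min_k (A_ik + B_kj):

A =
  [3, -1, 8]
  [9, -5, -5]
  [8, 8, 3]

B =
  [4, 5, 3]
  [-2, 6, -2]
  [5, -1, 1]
A ⊗ B =
  [-3, 5, -3]
  [-7, -6, -7]
  [6, 2, 4]

Apply the min-plus product entry-by-entry:
  C[0][0] = min over k of (A[0][0] + B[0][0] = 3 + 4 = 7, A[0][1] + B[1][0] = -1 + -2 = -3, A[0][2] + B[2][0] = 8 + 5 = 13) = -3 (attained at k = 1)
  C[0][1] = min over k of (A[0][0] + B[0][1] = 3 + 5 = 8, A[0][1] + B[1][1] = -1 + 6 = 5, A[0][2] + B[2][1] = 8 + -1 = 7) = 5 (attained at k = 1)
  C[0][2] = min over k of (A[0][0] + B[0][2] = 3 + 3 = 6, A[0][1] + B[1][2] = -1 + -2 = -3, A[0][2] + B[2][2] = 8 + 1 = 9) = -3 (attained at k = 1)
  C[1][0] = min over k of (A[1][0] + B[0][0] = 9 + 4 = 13, A[1][1] + B[1][0] = -5 + -2 = -7, A[1][2] + B[2][0] = -5 + 5 = 0) = -7 (attained at k = 1)
  C[1][1] = min over k of (A[1][0] + B[0][1] = 9 + 5 = 14, A[1][1] + B[1][1] = -5 + 6 = 1, A[1][2] + B[2][1] = -5 + -1 = -6) = -6 (attained at k = 2)
  C[1][2] = min over k of (A[1][0] + B[0][2] = 9 + 3 = 12, A[1][1] + B[1][2] = -5 + -2 = -7, A[1][2] + B[2][2] = -5 + 1 = -4) = -7 (attained at k = 1)
  C[2][0] = min over k of (A[2][0] + B[0][0] = 8 + 4 = 12, A[2][1] + B[1][0] = 8 + -2 = 6, A[2][2] + B[2][0] = 3 + 5 = 8) = 6 (attained at k = 1)
  C[2][1] = min over k of (A[2][0] + B[0][1] = 8 + 5 = 13, A[2][1] + B[1][1] = 8 + 6 = 14, A[2][2] + B[2][1] = 3 + -1 = 2) = 2 (attained at k = 2)
  C[2][2] = min over k of (A[2][0] + B[0][2] = 8 + 3 = 11, A[2][1] + B[1][2] = 8 + -2 = 6, A[2][2] + B[2][2] = 3 + 1 = 4) = 4 (attained at k = 2)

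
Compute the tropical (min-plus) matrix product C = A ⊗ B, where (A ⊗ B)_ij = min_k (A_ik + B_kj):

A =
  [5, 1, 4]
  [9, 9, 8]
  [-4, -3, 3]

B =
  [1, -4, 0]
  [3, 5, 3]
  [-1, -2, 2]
A ⊗ B =
  [3, 1, 4]
  [7, 5, 9]
  [-3, -8, -4]

Apply the min-plus product entry-by-entry:
  C[0][0] = min over k of (A[0][0] + B[0][0] = 5 + 1 = 6, A[0][1] + B[1][0] = 1 + 3 = 4, A[0][2] + B[2][0] = 4 + -1 = 3) = 3 (attained at k = 2)
  C[0][1] = min over k of (A[0][0] + B[0][1] = 5 + -4 = 1, A[0][1] + B[1][1] = 1 + 5 = 6, A[0][2] + B[2][1] = 4 + -2 = 2) = 1 (attained at k = 0)
  C[0][2] = min over k of (A[0][0] + B[0][2] = 5 + 0 = 5, A[0][1] + B[1][2] = 1 + 3 = 4, A[0][2] + B[2][2] = 4 + 2 = 6) = 4 (attained at k = 1)
  C[1][0] = min over k of (A[1][0] + B[0][0] = 9 + 1 = 10, A[1][1] + B[1][0] = 9 + 3 = 12, A[1][2] + B[2][0] = 8 + -1 = 7) = 7 (attained at k = 2)
  C[1][1] = min over k of (A[1][0] + B[0][1] = 9 + -4 = 5, A[1][1] + B[1][1] = 9 + 5 = 14, A[1][2] + B[2][1] = 8 + -2 = 6) = 5 (attained at k = 0)
  C[1][2] = min over k of (A[1][0] + B[0][2] = 9 + 0 = 9, A[1][1] + B[1][2] = 9 + 3 = 12, A[1][2] + B[2][2] = 8 + 2 = 10) = 9 (attained at k = 0)
  C[2][0] = min over k of (A[2][0] + B[0][0] = -4 + 1 = -3, A[2][1] + B[1][0] = -3 + 3 = 0, A[2][2] + B[2][0] = 3 + -1 = 2) = -3 (attained at k = 0)
  C[2][1] = min over k of (A[2][0] + B[0][1] = -4 + -4 = -8, A[2][1] + B[1][1] = -3 + 5 = 2, A[2][2] + B[2][1] = 3 + -2 = 1) = -8 (attained at k = 0)
  C[2][2] = min over k of (A[2][0] + B[0][2] = -4 + 0 = -4, A[2][1] + B[1][2] = -3 + 3 = 0, A[2][2] + B[2][2] = 3 + 2 = 5) = -4 (attained at k = 0)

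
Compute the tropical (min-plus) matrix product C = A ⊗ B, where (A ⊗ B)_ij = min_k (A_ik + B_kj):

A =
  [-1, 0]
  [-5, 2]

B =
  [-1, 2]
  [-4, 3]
A ⊗ B =
  [-4, 1]
  [-6, -3]

Apply the min-plus product entry-by-entry:
  C[0][0] = min over k of (A[0][0] + B[0][0] = -1 + -1 = -2, A[0][1] + B[1][0] = 0 + -4 = -4) = -4 (attained at k = 1)
  C[0][1] = min over k of (A[0][0] + B[0][1] = -1 + 2 = 1, A[0][1] + B[1][1] = 0 + 3 = 3) = 1 (attained at k = 0)
  C[1][0] = min over k of (A[1][0] + B[0][0] = -5 + -1 = -6, A[1][1] + B[1][0] = 2 + -4 = -2) = -6 (attained at k = 0)
  C[1][1] = min over k of (A[1][0] + B[0][1] = -5 + 2 = -3, A[1][1] + B[1][1] = 2 + 3 = 5) = -3 (attained at k = 0)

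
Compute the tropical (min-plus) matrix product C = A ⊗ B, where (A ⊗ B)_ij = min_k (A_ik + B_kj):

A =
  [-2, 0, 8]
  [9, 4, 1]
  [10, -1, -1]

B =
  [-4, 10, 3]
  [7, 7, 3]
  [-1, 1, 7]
A ⊗ B =
  [-6, 7, 1]
  [0, 2, 7]
  [-2, 0, 2]

Apply the min-plus product entry-by-entry:
  C[0][0] = min over k of (A[0][0] + B[0][0] = -2 + -4 = -6, A[0][1] + B[1][0] = 0 + 7 = 7, A[0][2] + B[2][0] = 8 + -1 = 7) = -6 (attained at k = 0)
  C[0][1] = min over k of (A[0][0] + B[0][1] = -2 + 10 = 8, A[0][1] + B[1][1] = 0 + 7 = 7, A[0][2] + B[2][1] = 8 + 1 = 9) = 7 (attained at k = 1)
  C[0][2] = min over k of (A[0][0] + B[0][2] = -2 + 3 = 1, A[0][1] + B[1][2] = 0 + 3 = 3, A[0][2] + B[2][2] = 8 + 7 = 15) = 1 (attained at k = 0)
  C[1][0] = min over k of (A[1][0] + B[0][0] = 9 + -4 = 5, A[1][1] + B[1][0] = 4 + 7 = 11, A[1][2] + B[2][0] = 1 + -1 = 0) = 0 (attained at k = 2)
  C[1][1] = min over k of (A[1][0] + B[0][1] = 9 + 10 = 19, A[1][1] + B[1][1] = 4 + 7 = 11, A[1][2] + B[2][1] = 1 + 1 = 2) = 2 (attained at k = 2)
  C[1][2] = min over k of (A[1][0] + B[0][2] = 9 + 3 = 12, A[1][1] + B[1][2] = 4 + 3 = 7, A[1][2] + B[2][2] = 1 + 7 = 8) = 7 (attained at k = 1)
  C[2][0] = min over k of (A[2][0] + B[0][0] = 10 + -4 = 6, A[2][1] + B[1][0] = -1 + 7 = 6, A[2][2] + B[2][0] = -1 + -1 = -2) = -2 (attained at k = 2)
  C[2][1] = min over k of (A[2][0] + B[0][1] = 10 + 10 = 20, A[2][1] + B[1][1] = -1 + 7 = 6, A[2][2] + B[2][1] = -1 + 1 = 0) = 0 (attained at k = 2)
  C[2][2] = min over k of (A[2][0] + B[0][2] = 10 + 3 = 13, A[2][1] + B[1][2] = -1 + 3 = 2, A[2][2] + B[2][2] = -1 + 7 = 6) = 2 (attained at k = 1)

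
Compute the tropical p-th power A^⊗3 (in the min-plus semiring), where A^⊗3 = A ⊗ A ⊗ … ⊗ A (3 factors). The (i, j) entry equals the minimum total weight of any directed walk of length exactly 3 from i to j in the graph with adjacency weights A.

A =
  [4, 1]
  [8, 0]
A^⊗3 =
  [9, 1]
  [8, 0]

Each entry (A^⊗3)_ij equals the minimum over all length-3 walks i = v_0 → v_1 → … → v_3 = j of Σ_t A[v_t][v_{t+1}]. For example, for (i, j) = (0, 1) we minimise over 4 possible intermediate vertex sequences; the minimum is 1, attained along the walk 0 → 1 → 1 → 1.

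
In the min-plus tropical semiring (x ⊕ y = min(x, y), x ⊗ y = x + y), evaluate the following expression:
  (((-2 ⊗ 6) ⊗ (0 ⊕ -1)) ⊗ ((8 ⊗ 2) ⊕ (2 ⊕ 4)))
(((-2 ⊗ 6) ⊗ (0 ⊕ -1)) ⊗ ((8 ⊗ 2) ⊕ (2 ⊕ 4))) = 5

Expand innermost to outermost. Recall ⊕ takes the minimum of its arguments and ⊗ takes their sum. Working out the expression (((-2 ⊗ 6) ⊗ (0 ⊕ -1)) ⊗ ((8 ⊗ 2) ⊕ (2 ⊕ 4))) gives 5.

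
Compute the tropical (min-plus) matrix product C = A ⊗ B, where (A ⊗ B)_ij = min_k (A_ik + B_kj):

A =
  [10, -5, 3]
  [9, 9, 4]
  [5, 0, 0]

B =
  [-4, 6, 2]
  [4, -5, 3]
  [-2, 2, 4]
A ⊗ B =
  [-1, -10, -2]
  [2, 4, 8]
  [-2, -5, 3]

Apply the min-plus product entry-by-entry:
  C[0][0] = min over k of (A[0][0] + B[0][0] = 10 + -4 = 6, A[0][1] + B[1][0] = -5 + 4 = -1, A[0][2] + B[2][0] = 3 + -2 = 1) = -1 (attained at k = 1)
  C[0][1] = min over k of (A[0][0] + B[0][1] = 10 + 6 = 16, A[0][1] + B[1][1] = -5 + -5 = -10, A[0][2] + B[2][1] = 3 + 2 = 5) = -10 (attained at k = 1)
  C[0][2] = min over k of (A[0][0] + B[0][2] = 10 + 2 = 12, A[0][1] + B[1][2] = -5 + 3 = -2, A[0][2] + B[2][2] = 3 + 4 = 7) = -2 (attained at k = 1)
  C[1][0] = min over k of (A[1][0] + B[0][0] = 9 + -4 = 5, A[1][1] + B[1][0] = 9 + 4 = 13, A[1][2] + B[2][0] = 4 + -2 = 2) = 2 (attained at k = 2)
  C[1][1] = min over k of (A[1][0] + B[0][1] = 9 + 6 = 15, A[1][1] + B[1][1] = 9 + -5 = 4, A[1][2] + B[2][1] = 4 + 2 = 6) = 4 (attained at k = 1)
  C[1][2] = min over k of (A[1][0] + B[0][2] = 9 + 2 = 11, A[1][1] + B[1][2] = 9 + 3 = 12, A[1][2] + B[2][2] = 4 + 4 = 8) = 8 (attained at k = 2)
  C[2][0] = min over k of (A[2][0] + B[0][0] = 5 + -4 = 1, A[2][1] + B[1][0] = 0 + 4 = 4, A[2][2] + B[2][0] = 0 + -2 = -2) = -2 (attained at k = 2)
  C[2][1] = min over k of (A[2][0] + B[0][1] = 5 + 6 = 11, A[2][1] + B[1][1] = 0 + -5 = -5, A[2][2] + B[2][1] = 0 + 2 = 2) = -5 (attained at k = 1)
  C[2][2] = min over k of (A[2][0] + B[0][2] = 5 + 2 = 7, A[2][1] + B[1][2] = 0 + 3 = 3, A[2][2] + B[2][2] = 0 + 4 = 4) = 3 (attained at k = 1)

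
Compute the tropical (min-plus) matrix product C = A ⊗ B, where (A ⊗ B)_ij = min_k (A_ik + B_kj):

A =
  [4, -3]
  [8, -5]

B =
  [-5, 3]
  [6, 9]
A ⊗ B =
  [-1, 6]
  [1, 4]

Apply the min-plus product entry-by-entry:
  C[0][0] = min over k of (A[0][0] + B[0][0] = 4 + -5 = -1, A[0][1] + B[1][0] = -3 + 6 = 3) = -1 (attained at k = 0)
  C[0][1] = min over k of (A[0][0] + B[0][1] = 4 + 3 = 7, A[0][1] + B[1][1] = -3 + 9 = 6) = 6 (attained at k = 1)
  C[1][0] = min over k of (A[1][0] + B[0][0] = 8 + -5 = 3, A[1][1] + B[1][0] = -5 + 6 = 1) = 1 (attained at k = 1)
  C[1][1] = min over k of (A[1][0] + B[0][1] = 8 + 3 = 11, A[1][1] + B[1][1] = -5 + 9 = 4) = 4 (attained at k = 1)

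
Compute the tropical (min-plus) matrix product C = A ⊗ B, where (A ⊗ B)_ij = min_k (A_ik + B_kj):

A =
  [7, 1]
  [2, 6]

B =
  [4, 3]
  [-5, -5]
A ⊗ B =
  [-4, -4]
  [1, 1]

Apply the min-plus product entry-by-entry:
  C[0][0] = min over k of (A[0][0] + B[0][0] = 7 + 4 = 11, A[0][1] + B[1][0] = 1 + -5 = -4) = -4 (attained at k = 1)
  C[0][1] = min over k of (A[0][0] + B[0][1] = 7 + 3 = 10, A[0][1] + B[1][1] = 1 + -5 = -4) = -4 (attained at k = 1)
  C[1][0] = min over k of (A[1][0] + B[0][0] = 2 + 4 = 6, A[1][1] + B[1][0] = 6 + -5 = 1) = 1 (attained at k = 1)
  C[1][1] = min over k of (A[1][0] + B[0][1] = 2 + 3 = 5, A[1][1] + B[1][1] = 6 + -5 = 1) = 1 (attained at k = 1)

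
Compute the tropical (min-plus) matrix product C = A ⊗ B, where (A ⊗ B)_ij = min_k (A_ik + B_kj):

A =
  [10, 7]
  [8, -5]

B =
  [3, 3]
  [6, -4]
A ⊗ B =
  [13, 3]
  [1, -9]

Apply the min-plus product entry-by-entry:
  C[0][0] = min over k of (A[0][0] + B[0][0] = 10 + 3 = 13, A[0][1] + B[1][0] = 7 + 6 = 13) = 13 (attained at k = 0)
  C[0][1] = min over k of (A[0][0] + B[0][1] = 10 + 3 = 13, A[0][1] + B[1][1] = 7 + -4 = 3) = 3 (attained at k = 1)
  C[1][0] = min over k of (A[1][0] + B[0][0] = 8 + 3 = 11, A[1][1] + B[1][0] = -5 + 6 = 1) = 1 (attained at k = 1)
  C[1][1] = min over k of (A[1][0] + B[0][1] = 8 + 3 = 11, A[1][1] + B[1][1] = -5 + -4 = -9) = -9 (attained at k = 1)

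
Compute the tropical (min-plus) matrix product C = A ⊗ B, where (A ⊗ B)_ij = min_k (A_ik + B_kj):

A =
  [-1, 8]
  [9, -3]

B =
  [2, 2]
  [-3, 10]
A ⊗ B =
  [1, 1]
  [-6, 7]

Apply the min-plus product entry-by-entry:
  C[0][0] = min over k of (A[0][0] + B[0][0] = -1 + 2 = 1, A[0][1] + B[1][0] = 8 + -3 = 5) = 1 (attained at k = 0)
  C[0][1] = min over k of (A[0][0] + B[0][1] = -1 + 2 = 1, A[0][1] + B[1][1] = 8 + 10 = 18) = 1 (attained at k = 0)
  C[1][0] = min over k of (A[1][0] + B[0][0] = 9 + 2 = 11, A[1][1] + B[1][0] = -3 + -3 = -6) = -6 (attained at k = 1)
  C[1][1] = min over k of (A[1][0] + B[0][1] = 9 + 2 = 11, A[1][1] + B[1][1] = -3 + 10 = 7) = 7 (attained at k = 1)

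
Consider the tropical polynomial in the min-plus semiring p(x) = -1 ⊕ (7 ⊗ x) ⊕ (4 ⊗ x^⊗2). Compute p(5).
p(5) = -1

A tropical monomial a ⊗ x^⊗i evaluates to a + i · x. Evaluating each term at x = 5:
  Term 0 contributes -1 + 0 · 5 = -1
  Term 1 contributes 7 + 1 · 5 = 12
  Term 2 contributes 4 + 2 · 5 = 14
p(5) = ⊕ of these = min[-1, 12, 14] = -1.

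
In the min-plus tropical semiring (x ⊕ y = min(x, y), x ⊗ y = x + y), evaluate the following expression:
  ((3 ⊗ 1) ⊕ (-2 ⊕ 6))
((3 ⊗ 1) ⊕ (-2 ⊕ 6)) = -2

Expand innermost to outermost. Recall ⊕ takes the minimum of its arguments and ⊗ takes their sum. Working out the expression ((3 ⊗ 1) ⊕ (-2 ⊕ 6)) gives -2.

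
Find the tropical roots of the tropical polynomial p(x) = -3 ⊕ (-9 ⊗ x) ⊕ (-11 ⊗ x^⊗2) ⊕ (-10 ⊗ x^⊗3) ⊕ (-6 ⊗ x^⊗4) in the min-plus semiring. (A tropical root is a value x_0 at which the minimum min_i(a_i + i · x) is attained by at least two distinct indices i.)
Roots: {-4, -1, 2, 6}

Each tropical root is a break point of the lower envelope of the lines y = a_i + i · x (there are 5 lines, with slopes 0, 1, ..., 4). Only the lines that attain the minimum somewhere contribute to roots; other lines are dominated. Here the surviving (envelope) indices are i = 4, i = 3, i = 2, i = 1, i = 0.
Intersections between consecutive envelope lines give the roots: for adjacent envelope indices i < j the intersection is x = (a_i − a_j) / (j − i). Reading off the sorted break points: {-4, -1, 2, 6}.
Verification: at each break x_0, at least two indices attain the minimum of min_i(a_i + i · x_0).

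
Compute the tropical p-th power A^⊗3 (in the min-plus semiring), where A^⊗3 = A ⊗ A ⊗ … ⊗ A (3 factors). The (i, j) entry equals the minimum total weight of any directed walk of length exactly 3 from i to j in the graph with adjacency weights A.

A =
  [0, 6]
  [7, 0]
A^⊗3 =
  [0, 6]
  [7, 0]

Each entry (A^⊗3)_ij equals the minimum over all length-3 walks i = v_0 → v_1 → … → v_3 = j of Σ_t A[v_t][v_{t+1}]. For example, for (i, j) = (0, 1) we minimise over 4 possible intermediate vertex sequences; the minimum is 6, attained along the walk 0 → 0 → 0 → 1.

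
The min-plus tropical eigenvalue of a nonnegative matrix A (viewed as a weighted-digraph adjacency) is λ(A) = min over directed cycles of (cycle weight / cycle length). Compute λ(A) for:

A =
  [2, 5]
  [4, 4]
λ(A) = 2

Enumerate directed cycles and compute their means (weight / length). Sample:
  cycle 0 → 0: weight = 2, length = 1, mean = 2/1 ≈ 2.000
  cycle 1 → 1: weight = 4, length = 1, mean = 4/1 ≈ 4.000
  cycle 0 → 1 → 0: weight = 9, length = 2, mean = 9/2 ≈ 4.500
  cycle 1 → 0 → 1: weight = 9, length = 2, mean = 9/2 ≈ 4.500
Minimum mean = 2.000, attained e.g. along the cycle 0 → 0 with weight 2 and length 1. So λ(A) = 2/1 = 2.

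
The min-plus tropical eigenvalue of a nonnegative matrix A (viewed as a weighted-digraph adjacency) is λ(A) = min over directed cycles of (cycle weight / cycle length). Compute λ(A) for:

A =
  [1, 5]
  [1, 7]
λ(A) = 1

Enumerate directed cycles and compute their means (weight / length). Sample:
  cycle 0 → 0: weight = 1, length = 1, mean = 1/1 ≈ 1.000
  cycle 1 → 1: weight = 7, length = 1, mean = 7/1 ≈ 7.000
  cycle 0 → 1 → 0: weight = 6, length = 2, mean = 6/2 ≈ 3.000
  cycle 1 → 0 → 1: weight = 6, length = 2, mean = 6/2 ≈ 3.000
Minimum mean = 1.000, attained e.g. along the cycle 0 → 0 with weight 1 and length 1. So λ(A) = 1/1 = 1.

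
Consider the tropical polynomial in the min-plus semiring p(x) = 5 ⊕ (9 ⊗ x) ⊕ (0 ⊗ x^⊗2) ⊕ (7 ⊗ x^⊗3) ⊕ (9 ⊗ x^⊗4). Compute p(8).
p(8) = 5

A tropical monomial a ⊗ x^⊗i evaluates to a + i · x. Evaluating each term at x = 8:
  Term 0 contributes 5 + 0 · 8 = 5
  Term 1 contributes 9 + 1 · 8 = 17
  Term 2 contributes 0 + 2 · 8 = 16
  Term 3 contributes 7 + 3 · 8 = 31
  Term 4 contributes 9 + 4 · 8 = 41
p(8) = ⊕ of these = min[5, 17, 16, 31, 41] = 5.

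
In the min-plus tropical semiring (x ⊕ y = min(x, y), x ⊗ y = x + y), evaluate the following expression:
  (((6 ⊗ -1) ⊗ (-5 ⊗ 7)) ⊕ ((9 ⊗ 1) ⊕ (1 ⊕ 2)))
(((6 ⊗ -1) ⊗ (-5 ⊗ 7)) ⊕ ((9 ⊗ 1) ⊕ (1 ⊕ 2))) = 1

Expand innermost to outermost. Recall ⊕ takes the minimum of its arguments and ⊗ takes their sum. Working out the expression (((6 ⊗ -1) ⊗ (-5 ⊗ 7)) ⊕ ((9 ⊗ 1) ⊕ (1 ⊕ 2))) gives 1.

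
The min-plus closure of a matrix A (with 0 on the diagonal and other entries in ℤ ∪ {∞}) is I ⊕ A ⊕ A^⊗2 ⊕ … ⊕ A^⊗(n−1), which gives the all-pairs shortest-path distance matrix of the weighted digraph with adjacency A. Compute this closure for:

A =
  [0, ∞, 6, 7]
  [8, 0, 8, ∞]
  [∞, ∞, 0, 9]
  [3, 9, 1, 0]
Closure =
  [0, 16, 6, 7]
  [8, 0, 8, 15]
  [12, 18, 0, 9]
  [3, 9, 1, 0]

This is the Floyd-Warshall all-pairs shortest-path computation. For each intermediate vertex k = 0, 1, …, 3, update dist[i][j] ← min(dist[i][j], dist[i][k] + dist[k][j]). The final matrix gives, for each (i, j), the minimum total weight of any directed path from i to j (possibly empty when i = j).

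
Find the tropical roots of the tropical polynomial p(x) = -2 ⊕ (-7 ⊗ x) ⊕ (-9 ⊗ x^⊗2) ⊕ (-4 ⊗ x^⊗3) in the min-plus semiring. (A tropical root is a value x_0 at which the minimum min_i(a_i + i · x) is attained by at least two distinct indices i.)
Roots: {-5, 2, 5}

Each tropical root is a break point of the lower envelope of the lines y = a_i + i · x (there are 4 lines, with slopes 0, 1, ..., 3). Only the lines that attain the minimum somewhere contribute to roots; other lines are dominated. Here the surviving (envelope) indices are i = 3, i = 2, i = 1, i = 0.
Intersections between consecutive envelope lines give the roots: for adjacent envelope indices i < j the intersection is x = (a_i − a_j) / (j − i). Reading off the sorted break points: {-5, 2, 5}.
Verification: at each break x_0, at least two indices attain the minimum of min_i(a_i + i · x_0).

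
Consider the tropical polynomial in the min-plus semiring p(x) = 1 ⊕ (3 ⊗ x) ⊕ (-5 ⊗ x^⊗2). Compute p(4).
p(4) = 1

A tropical monomial a ⊗ x^⊗i evaluates to a + i · x. Evaluating each term at x = 4:
  Term 0 contributes 1 + 0 · 4 = 1
  Term 1 contributes 3 + 1 · 4 = 7
  Term 2 contributes -5 + 2 · 4 = 3
p(4) = ⊕ of these = min[1, 7, 3] = 1.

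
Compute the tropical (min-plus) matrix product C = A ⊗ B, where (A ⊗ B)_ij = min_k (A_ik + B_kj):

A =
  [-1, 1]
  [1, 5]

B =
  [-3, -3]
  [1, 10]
A ⊗ B =
  [-4, -4]
  [-2, -2]

Apply the min-plus product entry-by-entry:
  C[0][0] = min over k of (A[0][0] + B[0][0] = -1 + -3 = -4, A[0][1] + B[1][0] = 1 + 1 = 2) = -4 (attained at k = 0)
  C[0][1] = min over k of (A[0][0] + B[0][1] = -1 + -3 = -4, A[0][1] + B[1][1] = 1 + 10 = 11) = -4 (attained at k = 0)
  C[1][0] = min over k of (A[1][0] + B[0][0] = 1 + -3 = -2, A[1][1] + B[1][0] = 5 + 1 = 6) = -2 (attained at k = 0)
  C[1][1] = min over k of (A[1][0] + B[0][1] = 1 + -3 = -2, A[1][1] + B[1][1] = 5 + 10 = 15) = -2 (attained at k = 0)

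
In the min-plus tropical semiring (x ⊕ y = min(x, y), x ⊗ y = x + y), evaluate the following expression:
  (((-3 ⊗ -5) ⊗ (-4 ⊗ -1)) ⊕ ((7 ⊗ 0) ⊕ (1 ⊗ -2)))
(((-3 ⊗ -5) ⊗ (-4 ⊗ -1)) ⊕ ((7 ⊗ 0) ⊕ (1 ⊗ -2))) = -13

Expand innermost to outermost. Recall ⊕ takes the minimum of its arguments and ⊗ takes their sum. Working out the expression (((-3 ⊗ -5) ⊗ (-4 ⊗ -1)) ⊕ ((7 ⊗ 0) ⊕ (1 ⊗ -2))) gives -13.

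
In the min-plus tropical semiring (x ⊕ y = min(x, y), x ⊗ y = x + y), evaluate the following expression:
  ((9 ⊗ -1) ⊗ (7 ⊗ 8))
((9 ⊗ -1) ⊗ (7 ⊗ 8)) = 23

Expand innermost to outermost. Recall ⊕ takes the minimum of its arguments and ⊗ takes their sum. Working out the expression ((9 ⊗ -1) ⊗ (7 ⊗ 8)) gives 23.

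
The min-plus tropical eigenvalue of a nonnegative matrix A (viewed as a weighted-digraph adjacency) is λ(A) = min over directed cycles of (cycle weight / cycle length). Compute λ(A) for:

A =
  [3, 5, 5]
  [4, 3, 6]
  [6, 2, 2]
λ(A) = 2

Enumerate directed cycles and compute their means (weight / length). Sample:
  cycle 0 → 0: weight = 3, length = 1, mean = 3/1 ≈ 3.000
  cycle 1 → 1: weight = 3, length = 1, mean = 3/1 ≈ 3.000
  cycle 2 → 2: weight = 2, length = 1, mean = 2/1 ≈ 2.000
  cycle 0 → 1 → 0: weight = 9, length = 2, mean = 9/2 ≈ 4.500
  cycle 0 → 2 → 0: weight = 11, length = 2, mean = 11/2 ≈ 5.500
  cycle 1 → 0 → 1: weight = 9, length = 2, mean = 9/2 ≈ 4.500
Minimum mean = 2.000, attained e.g. along the cycle 2 → 2 with weight 2 and length 1. So λ(A) = 2/1 = 2.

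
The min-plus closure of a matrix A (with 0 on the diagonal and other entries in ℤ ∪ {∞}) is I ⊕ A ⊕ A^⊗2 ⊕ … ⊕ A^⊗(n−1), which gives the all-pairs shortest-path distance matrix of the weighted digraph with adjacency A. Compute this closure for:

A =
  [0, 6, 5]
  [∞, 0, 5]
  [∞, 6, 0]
Closure =
  [0, 6, 5]
  [∞, 0, 5]
  [∞, 6, 0]

This is the Floyd-Warshall all-pairs shortest-path computation. For each intermediate vertex k = 0, 1, …, 2, update dist[i][j] ← min(dist[i][j], dist[i][k] + dist[k][j]). The final matrix gives, for each (i, j), the minimum total weight of any directed path from i to j (possibly empty when i = j).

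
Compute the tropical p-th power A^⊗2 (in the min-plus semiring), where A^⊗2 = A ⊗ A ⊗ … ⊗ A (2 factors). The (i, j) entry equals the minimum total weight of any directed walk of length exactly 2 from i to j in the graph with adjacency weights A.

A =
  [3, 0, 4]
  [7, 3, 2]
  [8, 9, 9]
A^⊗2 =
  [6, 3, 2]
  [10, 6, 5]
  [11, 8, 11]

Each entry (A^⊗2)_ij equals the minimum over all length-2 walks i = v_0 → v_1 → … → v_2 = j of Σ_t A[v_t][v_{t+1}]. For example, for (i, j) = (0, 2) we minimise over 3 possible intermediate vertex sequences; the minimum is 2, attained along the walk 0 → 1 → 2.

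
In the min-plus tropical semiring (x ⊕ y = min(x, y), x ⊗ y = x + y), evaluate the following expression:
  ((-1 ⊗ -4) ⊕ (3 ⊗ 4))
((-1 ⊗ -4) ⊕ (3 ⊗ 4)) = -5

Expand innermost to outermost. Recall ⊕ takes the minimum of its arguments and ⊗ takes their sum. Working out the expression ((-1 ⊗ -4) ⊕ (3 ⊗ 4)) gives -5.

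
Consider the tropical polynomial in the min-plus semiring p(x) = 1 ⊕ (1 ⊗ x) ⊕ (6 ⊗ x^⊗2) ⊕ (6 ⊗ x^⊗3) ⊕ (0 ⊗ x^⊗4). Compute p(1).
p(1) = 1

A tropical monomial a ⊗ x^⊗i evaluates to a + i · x. Evaluating each term at x = 1:
  Term 0 contributes 1 + 0 · 1 = 1
  Term 1 contributes 1 + 1 · 1 = 2
  Term 2 contributes 6 + 2 · 1 = 8
  Term 3 contributes 6 + 3 · 1 = 9
  Term 4 contributes 0 + 4 · 1 = 4
p(1) = ⊕ of these = min[1, 2, 8, 9, 4] = 1.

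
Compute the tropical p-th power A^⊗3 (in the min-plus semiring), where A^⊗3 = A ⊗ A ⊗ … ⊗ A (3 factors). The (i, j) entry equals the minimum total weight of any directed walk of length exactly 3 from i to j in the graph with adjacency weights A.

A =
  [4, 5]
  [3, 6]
A^⊗3 =
  [12, 13]
  [11, 12]

Each entry (A^⊗3)_ij equals the minimum over all length-3 walks i = v_0 → v_1 → … → v_3 = j of Σ_t A[v_t][v_{t+1}]. For example, for (i, j) = (0, 1) we minimise over 4 possible intermediate vertex sequences; the minimum is 13, attained along the walk 0 → 0 → 0 → 1.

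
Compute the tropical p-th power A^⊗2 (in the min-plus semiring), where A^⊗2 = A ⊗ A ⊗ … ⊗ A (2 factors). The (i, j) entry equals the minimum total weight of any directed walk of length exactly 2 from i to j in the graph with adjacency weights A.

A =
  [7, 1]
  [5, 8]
A^⊗2 =
  [6, 8]
  [12, 6]

Each entry (A^⊗2)_ij equals the minimum over all length-2 walks i = v_0 → v_1 → … → v_2 = j of Σ_t A[v_t][v_{t+1}]. For example, for (i, j) = (0, 1) we minimise over 2 possible intermediate vertex sequences; the minimum is 8, attained along the walk 0 → 0 → 1.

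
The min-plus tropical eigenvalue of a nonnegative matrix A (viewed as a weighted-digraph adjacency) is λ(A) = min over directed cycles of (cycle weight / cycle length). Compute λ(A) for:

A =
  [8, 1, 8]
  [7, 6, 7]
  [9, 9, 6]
λ(A) = 4

Enumerate directed cycles and compute their means (weight / length). Sample:
  cycle 0 → 0: weight = 8, length = 1, mean = 8/1 ≈ 8.000
  cycle 1 → 1: weight = 6, length = 1, mean = 6/1 ≈ 6.000
  cycle 2 → 2: weight = 6, length = 1, mean = 6/1 ≈ 6.000
  cycle 0 → 1 → 0: weight = 8, length = 2, mean = 8/2 ≈ 4.000
  cycle 0 → 2 → 0: weight = 17, length = 2, mean = 17/2 ≈ 8.500
  cycle 1 → 0 → 1: weight = 8, length = 2, mean = 8/2 ≈ 4.000
Minimum mean = 4.000, attained e.g. along the cycle 0 → 1 → 0 with weight 8 and length 2. So λ(A) = 8/2 = 4.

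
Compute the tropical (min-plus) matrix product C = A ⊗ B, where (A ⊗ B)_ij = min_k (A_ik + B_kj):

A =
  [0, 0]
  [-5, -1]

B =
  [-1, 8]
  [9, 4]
A ⊗ B =
  [-1, 4]
  [-6, 3]

Apply the min-plus product entry-by-entry:
  C[0][0] = min over k of (A[0][0] + B[0][0] = 0 + -1 = -1, A[0][1] + B[1][0] = 0 + 9 = 9) = -1 (attained at k = 0)
  C[0][1] = min over k of (A[0][0] + B[0][1] = 0 + 8 = 8, A[0][1] + B[1][1] = 0 + 4 = 4) = 4 (attained at k = 1)
  C[1][0] = min over k of (A[1][0] + B[0][0] = -5 + -1 = -6, A[1][1] + B[1][0] = -1 + 9 = 8) = -6 (attained at k = 0)
  C[1][1] = min over k of (A[1][0] + B[0][1] = -5 + 8 = 3, A[1][1] + B[1][1] = -1 + 4 = 3) = 3 (attained at k = 0)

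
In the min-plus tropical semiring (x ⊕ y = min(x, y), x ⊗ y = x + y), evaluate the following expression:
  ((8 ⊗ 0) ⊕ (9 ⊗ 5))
((8 ⊗ 0) ⊕ (9 ⊗ 5)) = 8

Expand innermost to outermost. Recall ⊕ takes the minimum of its arguments and ⊗ takes their sum. Working out the expression ((8 ⊗ 0) ⊕ (9 ⊗ 5)) gives 8.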